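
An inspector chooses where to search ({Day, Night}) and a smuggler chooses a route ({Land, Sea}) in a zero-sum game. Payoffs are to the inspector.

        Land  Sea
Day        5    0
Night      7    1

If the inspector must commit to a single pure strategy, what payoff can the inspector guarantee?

1

Row minima: Day → 0, Night → 1.
The best of these is 1.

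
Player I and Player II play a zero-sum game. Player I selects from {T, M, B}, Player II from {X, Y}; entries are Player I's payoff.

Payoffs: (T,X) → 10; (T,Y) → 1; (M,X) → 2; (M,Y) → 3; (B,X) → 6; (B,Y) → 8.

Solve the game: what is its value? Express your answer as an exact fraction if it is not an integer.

74/11

Row minima: T → 1, M → 2, B → 6; maximin = 6.
Column maxima: X → 10, Y → 8; minimax = 8.
6 ≠ 8, so there is no saddle point; optimal play is mixed.
M is strictly dominated by B, so Player I never plays it.
On the remaining 2×2 (T, B vs X, Y):
Let Player I play T with probability p. Expected payoff against X: 10p + 6(1−p) = 4p + 6; against Y: 1p + 8(1−p) = −7p + 8.
Setting these equal: 4p + 6 = −7p + 8 ⇒ 11p = 2 ⇒ p = 2/11, and the value is (4)·(2/11) + 6 = 74/11.
For Player II: with q = P(X), equating T's and B's payoffs gives 9q + 1 = −2q + 8 ⇒ q = 7/11.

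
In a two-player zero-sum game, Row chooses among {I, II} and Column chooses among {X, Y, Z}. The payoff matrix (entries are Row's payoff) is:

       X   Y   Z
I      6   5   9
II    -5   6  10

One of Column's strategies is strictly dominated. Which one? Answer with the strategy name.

Z

X holds Row's payoff strictly below Z in every row: 6 < 9, -5 < 10.
So Z is strictly dominated for Column.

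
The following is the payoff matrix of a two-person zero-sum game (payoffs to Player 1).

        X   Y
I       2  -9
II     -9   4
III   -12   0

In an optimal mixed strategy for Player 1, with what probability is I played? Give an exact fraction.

Row minima: I → -9, II → -9, III → -12; maximin = -9.
Column maxima: X → 2, Y → 4; minimax = 2.
-9 ≠ 2, so there is no saddle point; optimal play is mixed.
III is strictly dominated by II, so Player 1 never plays it.
On the remaining 2×2 (I, II vs X, Y):
Let Player 1 play I with probability p. Expected payoff against X: 2p + (-9)(1−p) = 11p − 9; against Y: (-9)p + 4(1−p) = −13p + 4.
Setting these equal: 11p − 9 = −13p + 4 ⇒ 24p = 13 ⇒ p = 13/24, and the value is (11)·(13/24) − 9 = -73/24.
For Player 2: with q = P(X), equating I's and II's payoffs gives 11q − 9 = −13q + 4 ⇒ q = 13/24.

13/24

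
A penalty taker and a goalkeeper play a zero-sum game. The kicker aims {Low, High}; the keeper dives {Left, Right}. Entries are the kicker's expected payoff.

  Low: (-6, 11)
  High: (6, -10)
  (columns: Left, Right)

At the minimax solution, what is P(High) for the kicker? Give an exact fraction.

17/33

Row minima: Low → -6, High → -10; maximin = -6.
Column maxima: Left → 6, Right → 11; minimax = 6.
-6 ≠ 6, so there is no saddle point; optimal play is mixed.
Let the kicker play Low with probability p. Expected payoff against Left: (-6)p + 6(1−p) = −12p + 6; against Right: 11p + (-10)(1−p) = 21p − 10.
Setting these equal: −12p + 6 = 21p − 10 ⇒ −33p = -16 ⇒ p = 16/33, and the value is (-12)·(16/33) + 6 = 2/11.
For the keeper: with q = P(Left), equating Low's and High's payoffs gives −17q + 11 = 16q − 10 ⇒ q = 7/11.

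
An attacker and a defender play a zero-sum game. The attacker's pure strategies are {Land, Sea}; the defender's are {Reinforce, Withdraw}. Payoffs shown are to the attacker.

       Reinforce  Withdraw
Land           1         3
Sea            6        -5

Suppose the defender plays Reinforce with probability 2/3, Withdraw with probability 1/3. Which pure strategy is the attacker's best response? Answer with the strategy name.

Sea

Expected payoff of Land: (2/3)·1 + (1/3)·3 = 5/3.
Expected payoff of Sea: (2/3)·6 + (1/3)·(-5) = 7/3.
The largest is 7/3, so the attacker's best response is Sea.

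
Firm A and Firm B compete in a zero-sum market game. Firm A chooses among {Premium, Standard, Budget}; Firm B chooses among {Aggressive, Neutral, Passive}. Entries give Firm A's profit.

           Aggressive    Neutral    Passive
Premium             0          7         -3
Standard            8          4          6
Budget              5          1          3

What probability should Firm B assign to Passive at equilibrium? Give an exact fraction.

Row minima: Premium → -3, Standard → 4, Budget → 1; maximin = 4.
Column maxima: Aggressive → 8, Neutral → 7, Passive → 6; minimax = 6.
4 ≠ 6, so there is no saddle point; optimal play is mixed.
Budget is strictly dominated by Standard, so Firm A never plays it.
Aggressive is strictly dominated by Passive (it gives Firm A strictly more in every row), so Firm B never plays it.
On the remaining 2×2 (Premium, Standard vs Neutral, Passive):
Let Firm A play Premium with probability p. Expected payoff against Neutral: 7p + 4(1−p) = 3p + 4; against Passive: (-3)p + 6(1−p) = −9p + 6.
Setting these equal: 3p + 4 = −9p + 6 ⇒ 12p = 2 ⇒ p = 1/6, and the value is (3)·(1/6) + 4 = 9/2.
For Firm B: with q = P(Neutral), equating Premium's and Standard's payoffs gives 10q − 3 = −2q + 6 ⇒ q = 3/4.

1/4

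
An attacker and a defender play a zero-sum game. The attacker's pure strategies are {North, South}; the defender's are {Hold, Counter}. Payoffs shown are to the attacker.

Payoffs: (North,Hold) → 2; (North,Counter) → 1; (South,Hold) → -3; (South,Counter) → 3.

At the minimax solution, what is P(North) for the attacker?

6/7

Row minima: North → 1, South → -3; maximin = 1.
Column maxima: Hold → 2, Counter → 3; minimax = 2.
1 ≠ 2, so there is no saddle point; optimal play is mixed.
Let the attacker play North with probability p. Expected payoff against Hold: 2p + (-3)(1−p) = 5p − 3; against Counter: 1p + 3(1−p) = −2p + 3.
Setting these equal: 5p − 3 = −2p + 3 ⇒ 7p = 6 ⇒ p = 6/7, and the value is (5)·(6/7) − 3 = 9/7.
For the defender: with q = P(Hold), equating North's and South's payoffs gives q + 1 = −6q + 3 ⇒ q = 2/7.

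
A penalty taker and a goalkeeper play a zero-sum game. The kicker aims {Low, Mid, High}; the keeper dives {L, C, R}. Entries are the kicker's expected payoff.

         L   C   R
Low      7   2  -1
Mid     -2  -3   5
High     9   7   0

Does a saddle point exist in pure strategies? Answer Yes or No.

No

Row minima: Low → -1, Mid → -3, High → 0; maximin = 0.
Column maxima: L → 9, C → 7, R → 5; minimax = 5.
0 ≠ 5, so no pure-strategy equilibrium exists.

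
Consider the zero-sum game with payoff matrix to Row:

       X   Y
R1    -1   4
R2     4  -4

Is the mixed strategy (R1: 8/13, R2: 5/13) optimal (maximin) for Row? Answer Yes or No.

Against X this mix gives (8/13)·(-1) + (5/13)·4 = 12/13.
Against Y this mix gives (8/13)·4 + (5/13)·(-4) = 12/13.
All of Column's active replies (X, Y) yield 12/13, and no column does worse for Row. The mix makes Column indifferent and guarantees 12/13, so it is optimal.

Yes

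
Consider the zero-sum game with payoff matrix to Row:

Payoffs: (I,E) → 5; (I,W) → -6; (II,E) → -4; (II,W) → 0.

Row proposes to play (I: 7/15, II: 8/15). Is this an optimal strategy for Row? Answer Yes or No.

Against E this mix gives (7/15)·5 + (8/15)·(-4) = 1/5.
Against W this mix gives (7/15)·(-6) + (8/15)·0 = -14/5.
Column will play W, holding Row to -14/5. Shifting weight toward the row that does better against W would raise this floor (the equalizing mix achieves -8/5 against both W and E), so the proposed strategy is not optimal.

No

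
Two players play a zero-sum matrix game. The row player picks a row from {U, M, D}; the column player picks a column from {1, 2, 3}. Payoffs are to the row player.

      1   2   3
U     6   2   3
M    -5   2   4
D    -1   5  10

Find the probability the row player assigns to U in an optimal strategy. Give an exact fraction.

Row minima: U → 2, M → -5, D → -1; maximin = 2.
Column maxima: 1 → 6, 2 → 5, 3 → 10; minimax = 5.
2 ≠ 5, so there is no saddle point; optimal play is mixed.
M is strictly dominated by D, so the row player never plays it.
3 is strictly dominated by 2 (it gives the row player strictly more in every row), so the column player never plays it.
On the remaining 2×2 (U, D vs 1, 2):
Let the row player play U with probability p. Expected payoff against 1: 6p + (-1)(1−p) = 7p − 1; against 2: 2p + 5(1−p) = −3p + 5.
Setting these equal: 7p − 1 = −3p + 5 ⇒ 10p = 6 ⇒ p = 3/5, and the value is (7)·(3/5) − 1 = 16/5.
For the column player: with q = P(1), equating U's and D's payoffs gives 4q + 2 = −6q + 5 ⇒ q = 3/10.

3/5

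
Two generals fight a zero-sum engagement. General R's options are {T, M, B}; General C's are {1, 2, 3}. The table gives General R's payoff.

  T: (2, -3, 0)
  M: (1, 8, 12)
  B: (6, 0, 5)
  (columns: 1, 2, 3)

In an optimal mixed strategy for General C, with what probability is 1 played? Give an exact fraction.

8/13

Row minima: T → -3, M → 1, B → 0; maximin = 1.
Column maxima: 1 → 6, 2 → 8, 3 → 12; minimax = 6.
1 ≠ 6, so there is no saddle point; optimal play is mixed.
T is strictly dominated by B, so General R never plays it.
3 is strictly dominated by 2 (it gives General R strictly more in every row), so General C never plays it.
On the remaining 2×2 (M, B vs 1, 2):
Let General R play M with probability p. Expected payoff against 1: 1p + 6(1−p) = −5p + 6; against 2: 8p + 0(1−p) = 8p.
Setting these equal: −5p + 6 = 8p ⇒ −13p = -6 ⇒ p = 6/13, and the value is (-5)·(6/13) + 6 = 48/13.
For General C: with q = P(1), equating M's and B's payoffs gives −7q + 8 = 6q ⇒ q = 8/13.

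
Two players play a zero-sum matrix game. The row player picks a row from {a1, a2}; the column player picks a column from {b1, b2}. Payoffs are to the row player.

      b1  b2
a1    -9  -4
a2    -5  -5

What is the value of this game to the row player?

Row minima: a1 → -9, a2 → -5; maximin = -5.
Column maxima: b1 → -5, b2 → -4; minimax = -5.
Since maximin = minimax = -5, there is a saddle point and the value is -5.

-5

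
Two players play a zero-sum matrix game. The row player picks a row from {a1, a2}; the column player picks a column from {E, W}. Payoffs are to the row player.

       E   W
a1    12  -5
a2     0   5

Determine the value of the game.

30/11

Row minima: a1 → -5, a2 → 0; maximin = 0.
Column maxima: E → 12, W → 5; minimax = 5.
0 ≠ 5, so there is no saddle point; optimal play is mixed.
Let the row player play a1 with probability p. Expected payoff against E: 12p + 0(1−p) = 12p; against W: (-5)p + 5(1−p) = −10p + 5.
Setting these equal: 12p = −10p + 5 ⇒ 22p = 5 ⇒ p = 5/22, and the value is (12)·(5/22) = 30/11.
For the column player: with q = P(E), equating a1's and a2's payoffs gives 17q − 5 = −5q + 5 ⇒ q = 5/11.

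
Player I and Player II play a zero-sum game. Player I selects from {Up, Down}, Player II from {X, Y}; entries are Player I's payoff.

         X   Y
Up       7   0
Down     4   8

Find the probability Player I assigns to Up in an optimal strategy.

4/11

Row minima: Up → 0, Down → 4; maximin = 4.
Column maxima: X → 7, Y → 8; minimax = 7.
4 ≠ 7, so there is no saddle point; optimal play is mixed.
Let Player I play Up with probability p. Expected payoff against X: 7p + 4(1−p) = 3p + 4; against Y: 0p + 8(1−p) = −8p + 8.
Setting these equal: 3p + 4 = −8p + 8 ⇒ 11p = 4 ⇒ p = 4/11, and the value is (3)·(4/11) + 4 = 56/11.
For Player II: with q = P(X), equating Up's and Down's payoffs gives 7q = −4q + 8 ⇒ q = 8/11.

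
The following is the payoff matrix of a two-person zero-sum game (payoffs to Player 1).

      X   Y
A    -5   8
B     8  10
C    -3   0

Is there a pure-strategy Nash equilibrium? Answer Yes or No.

Row minima: A → -5, B → 8, C → -3; maximin = 8.
Column maxima: X → 8, Y → 10; minimax = 8.
maximin = minimax = 8, so a saddle point exists.

Yes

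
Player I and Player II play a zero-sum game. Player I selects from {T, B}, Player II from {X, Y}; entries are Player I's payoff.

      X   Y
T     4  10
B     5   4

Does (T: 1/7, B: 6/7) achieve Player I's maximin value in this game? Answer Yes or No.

Yes

Against X this mix gives (1/7)·4 + (6/7)·5 = 34/7.
Against Y this mix gives (1/7)·10 + (6/7)·4 = 34/7.
All of Player II's active replies (X, Y) yield 34/7, and no column does worse for Player I. The mix makes Player II indifferent and guarantees 34/7, so it is optimal.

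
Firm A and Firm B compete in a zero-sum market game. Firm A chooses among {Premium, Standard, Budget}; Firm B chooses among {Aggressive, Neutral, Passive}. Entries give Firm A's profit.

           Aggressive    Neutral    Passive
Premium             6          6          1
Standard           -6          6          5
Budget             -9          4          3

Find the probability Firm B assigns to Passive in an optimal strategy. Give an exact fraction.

Row minima: Premium → 1, Standard → -6, Budget → -9; maximin = 1.
Column maxima: Aggressive → 6, Neutral → 6, Passive → 5; minimax = 5.
1 ≠ 5, so there is no saddle point; optimal play is mixed.
Budget is strictly dominated by Standard, so Firm A never plays it.
Neutral is strictly dominated by Passive (it gives Firm A strictly more in every row), so Firm B never plays it.
On the remaining 2×2 (Premium, Standard vs Aggressive, Passive):
Let Firm A play Premium with probability p. Expected payoff against Aggressive: 6p + (-6)(1−p) = 12p − 6; against Passive: 1p + 5(1−p) = −4p + 5.
Setting these equal: 12p − 6 = −4p + 5 ⇒ 16p = 11 ⇒ p = 11/16, and the value is (12)·(11/16) − 6 = 9/4.
For Firm B: with q = P(Aggressive), equating Premium's and Standard's payoffs gives 5q + 1 = −11q + 5 ⇒ q = 1/4.

3/4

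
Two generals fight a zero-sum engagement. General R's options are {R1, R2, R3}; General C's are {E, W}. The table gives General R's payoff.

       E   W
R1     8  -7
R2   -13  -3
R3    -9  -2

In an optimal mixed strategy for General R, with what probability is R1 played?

7/22

Row minima: R1 → -7, R2 → -13, R3 → -9; maximin = -7.
Column maxima: E → 8, W → -2; minimax = -2.
-7 ≠ -2, so there is no saddle point; optimal play is mixed.
R2 is strictly dominated by R3, so General R never plays it.
On the remaining 2×2 (R1, R3 vs E, W):
Let General R play R1 with probability p. Expected payoff against E: 8p + (-9)(1−p) = 17p − 9; against W: (-7)p + (-2)(1−p) = −5p − 2.
Setting these equal: 17p − 9 = −5p − 2 ⇒ 22p = 7 ⇒ p = 7/22, and the value is (17)·(7/22) − 9 = -79/22.
For General C: with q = P(E), equating R1's and R3's payoffs gives 15q − 7 = −7q − 2 ⇒ q = 5/22.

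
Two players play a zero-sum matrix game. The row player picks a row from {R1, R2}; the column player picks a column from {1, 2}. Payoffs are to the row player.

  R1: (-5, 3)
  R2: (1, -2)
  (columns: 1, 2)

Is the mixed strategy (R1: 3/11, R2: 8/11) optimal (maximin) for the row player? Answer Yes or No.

Against 1 this mix gives (3/11)·(-5) + (8/11)·1 = -7/11.
Against 2 this mix gives (3/11)·3 + (8/11)·(-2) = -7/11.
All of the column player's active replies (1, 2) yield -7/11, and no column does worse for the row player. The mix makes the column player indifferent and guarantees -7/11, so it is optimal.

Yes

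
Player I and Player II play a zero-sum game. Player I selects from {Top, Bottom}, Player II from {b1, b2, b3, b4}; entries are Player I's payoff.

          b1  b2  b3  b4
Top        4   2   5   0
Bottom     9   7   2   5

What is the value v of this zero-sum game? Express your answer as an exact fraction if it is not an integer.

25/8

Row minima: Top → 0, Bottom → 2; maximin = 2.
Column maxima: b1 → 9, b2 → 7, b3 → 5, b4 → 5; minimax = 5.
2 ≠ 5, so there is no saddle point; optimal play is mixed.
b1 is strictly dominated by b2 (it gives Player I strictly more in every row), so Player II never plays it.
b2 is strictly dominated by b4 (it gives Player I strictly more in every row), so Player II never plays it.
On the remaining 2×2 (Top, Bottom vs b3, b4):
Let Player I play Top with probability p. Expected payoff against b3: 5p + 2(1−p) = 3p + 2; against b4: 0p + 5(1−p) = −5p + 5.
Setting these equal: 3p + 2 = −5p + 5 ⇒ 8p = 3 ⇒ p = 3/8, and the value is (3)·(3/8) + 2 = 25/8.
For Player II: with q = P(b3), equating Top's and Bottom's payoffs gives 5q = −3q + 5 ⇒ q = 5/8.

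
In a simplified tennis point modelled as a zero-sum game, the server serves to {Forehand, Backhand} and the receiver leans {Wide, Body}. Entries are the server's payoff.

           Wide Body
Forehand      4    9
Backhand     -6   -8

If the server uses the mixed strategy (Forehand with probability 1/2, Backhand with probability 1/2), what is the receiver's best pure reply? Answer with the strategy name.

Wide

If the receiver plays Wide, the server's expected payoff is (1/2)·4 + (1/2)·(-6) = -1.
If the receiver plays Body, the server's expected payoff is (1/2)·9 + (1/2)·(-8) = 1/2.
The receiver minimizes the server's payoff; the smallest is -1, so the best response is Wide.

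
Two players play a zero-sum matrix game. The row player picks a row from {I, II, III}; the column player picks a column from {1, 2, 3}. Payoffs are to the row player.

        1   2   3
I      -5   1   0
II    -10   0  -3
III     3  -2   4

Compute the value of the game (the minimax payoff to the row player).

Row minima: I → -5, II → -10, III → -2; maximin = -2.
Column maxima: 1 → 3, 2 → 1, 3 → 4; minimax = 1.
-2 ≠ 1, so there is no saddle point; optimal play is mixed.
II is strictly dominated by I, so the row player never plays it.
3 is strictly dominated by 1 (it gives the row player strictly more in every row), so the column player never plays it.
On the remaining 2×2 (I, III vs 1, 2):
Let the row player play I with probability p. Expected payoff against 1: (-5)p + 3(1−p) = −8p + 3; against 2: 1p + (-2)(1−p) = 3p − 2.
Setting these equal: −8p + 3 = 3p − 2 ⇒ −11p = -5 ⇒ p = 5/11, and the value is (-8)·(5/11) + 3 = -7/11.
For the column player: with q = P(1), equating I's and III's payoffs gives −6q + 1 = 5q − 2 ⇒ q = 3/11.

-7/11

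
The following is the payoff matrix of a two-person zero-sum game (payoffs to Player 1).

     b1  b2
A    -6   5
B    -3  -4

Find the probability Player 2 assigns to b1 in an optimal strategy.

3/4

Row minima: A → -6, B → -4; maximin = -4.
Column maxima: b1 → -3, b2 → 5; minimax = -3.
-4 ≠ -3, so there is no saddle point; optimal play is mixed.
Let Player 1 play A with probability p. Expected payoff against b1: (-6)p + (-3)(1−p) = −3p − 3; against b2: 5p + (-4)(1−p) = 9p − 4.
Setting these equal: −3p − 3 = 9p − 4 ⇒ −12p = -1 ⇒ p = 1/12, and the value is (-3)·(1/12) − 3 = -13/4.
For Player 2: with q = P(b1), equating A's and B's payoffs gives −11q + 5 = q − 4 ⇒ q = 3/4.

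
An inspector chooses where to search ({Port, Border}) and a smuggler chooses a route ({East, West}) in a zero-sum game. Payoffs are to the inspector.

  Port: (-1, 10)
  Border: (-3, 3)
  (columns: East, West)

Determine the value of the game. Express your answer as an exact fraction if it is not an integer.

Row minima: Port → -1, Border → -3; maximin = -1.
Column maxima: East → -1, West → 10; minimax = -1.
Since maximin = minimax = -1, there is a saddle point and the value is -1.

-1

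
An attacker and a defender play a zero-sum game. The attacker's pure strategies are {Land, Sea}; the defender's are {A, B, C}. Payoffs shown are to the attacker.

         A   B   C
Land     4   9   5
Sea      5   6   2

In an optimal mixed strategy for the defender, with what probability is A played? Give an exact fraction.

3/4

Row minima: Land → 4, Sea → 2; maximin = 4.
Column maxima: A → 5, B → 9, C → 5; minimax = 5.
4 ≠ 5, so there is no saddle point; optimal play is mixed.
B is strictly dominated by A (it gives the attacker strictly more in every row), so the defender never plays it.
On the remaining 2×2 (Land, Sea vs A, C):
Let the attacker play Land with probability p. Expected payoff against A: 4p + 5(1−p) = −p + 5; against C: 5p + 2(1−p) = 3p + 2.
Setting these equal: −p + 5 = 3p + 2 ⇒ −4p = -3 ⇒ p = 3/4, and the value is (-1)·(3/4) + 5 = 17/4.
For the defender: with q = P(A), equating Land's and Sea's payoffs gives −q + 5 = 3q + 2 ⇒ q = 3/4.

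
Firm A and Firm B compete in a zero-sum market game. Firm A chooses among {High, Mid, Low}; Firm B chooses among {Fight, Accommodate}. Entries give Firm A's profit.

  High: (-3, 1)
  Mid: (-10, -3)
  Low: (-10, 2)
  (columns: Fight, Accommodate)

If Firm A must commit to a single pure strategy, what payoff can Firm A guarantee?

Row minima: High → -3, Mid → -10, Low → -10.
The best of these is -3.

-3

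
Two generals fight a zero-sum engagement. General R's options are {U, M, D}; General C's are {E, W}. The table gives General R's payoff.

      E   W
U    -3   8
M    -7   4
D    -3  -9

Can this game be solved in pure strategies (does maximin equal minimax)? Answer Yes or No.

Row minima: U → -3, M → -7, D → -9; maximin = -3.
Column maxima: E → -3, W → 8; minimax = -3.
maximin = minimax = -3, so a saddle point exists.

Yes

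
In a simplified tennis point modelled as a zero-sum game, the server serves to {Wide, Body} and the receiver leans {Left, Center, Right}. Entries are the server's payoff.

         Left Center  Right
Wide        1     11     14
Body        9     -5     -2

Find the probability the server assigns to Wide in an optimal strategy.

Row minima: Wide → 1, Body → -5; maximin = 1.
Column maxima: Left → 9, Center → 11, Right → 14; minimax = 9.
1 ≠ 9, so there is no saddle point; optimal play is mixed.
Right is strictly dominated by Center (it gives the server strictly more in every row), so the receiver never plays it.
On the remaining 2×2 (Wide, Body vs Left, Center):
Let the server play Wide with probability p. Expected payoff against Left: 1p + 9(1−p) = −8p + 9; against Center: 11p + (-5)(1−p) = 16p − 5.
Setting these equal: −8p + 9 = 16p − 5 ⇒ −24p = -14 ⇒ p = 7/12, and the value is (-8)·(7/12) + 9 = 13/3.
For the receiver: with q = P(Left), equating Wide's and Body's payoffs gives −10q + 11 = 14q − 5 ⇒ q = 2/3.

7/12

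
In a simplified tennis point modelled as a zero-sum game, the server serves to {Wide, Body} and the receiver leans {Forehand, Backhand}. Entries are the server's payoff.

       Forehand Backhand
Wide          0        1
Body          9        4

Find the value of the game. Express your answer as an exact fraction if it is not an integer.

4

Row minima: Wide → 0, Body → 4; maximin = 4.
Column maxima: Forehand → 9, Backhand → 4; minimax = 4.
Since maximin = minimax = 4, there is a saddle point and the value is 4.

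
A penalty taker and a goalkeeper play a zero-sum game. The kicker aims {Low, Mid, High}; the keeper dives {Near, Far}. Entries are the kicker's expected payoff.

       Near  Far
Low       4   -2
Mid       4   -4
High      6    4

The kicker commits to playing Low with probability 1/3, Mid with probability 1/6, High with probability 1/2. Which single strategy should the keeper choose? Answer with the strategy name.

Far

If the keeper plays Near, the kicker's expected payoff is (1/3)·4 + (1/6)·4 + (1/2)·6 = 5.
If the keeper plays Far, the kicker's expected payoff is (1/3)·(-2) + (1/6)·(-4) + (1/2)·4 = 2/3.
The keeper minimizes the kicker's payoff; the smallest is 2/3, so the best response is Far.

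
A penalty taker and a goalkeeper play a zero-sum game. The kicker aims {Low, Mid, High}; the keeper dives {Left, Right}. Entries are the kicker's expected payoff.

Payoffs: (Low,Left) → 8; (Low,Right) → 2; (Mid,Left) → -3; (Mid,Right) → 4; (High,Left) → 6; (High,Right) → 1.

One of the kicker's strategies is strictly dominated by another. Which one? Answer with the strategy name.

High

Low gives a strictly higher payoff than High against every column: 8 > 6, 2 > 1.
So High is strictly dominated and the kicker never plays it.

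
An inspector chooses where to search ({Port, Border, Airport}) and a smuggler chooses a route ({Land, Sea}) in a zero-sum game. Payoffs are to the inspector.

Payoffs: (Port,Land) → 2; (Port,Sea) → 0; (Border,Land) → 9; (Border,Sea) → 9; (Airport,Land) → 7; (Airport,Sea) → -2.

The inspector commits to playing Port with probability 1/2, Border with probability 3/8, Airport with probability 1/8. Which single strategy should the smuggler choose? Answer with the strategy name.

If the smuggler plays Land, the inspector's expected payoff is (1/2)·2 + (3/8)·9 + (1/8)·7 = 21/4.
If the smuggler plays Sea, the inspector's expected payoff is (1/2)·0 + (3/8)·9 + (1/8)·(-2) = 25/8.
The smuggler minimizes the inspector's payoff; the smallest is 25/8, so the best response is Sea.

Sea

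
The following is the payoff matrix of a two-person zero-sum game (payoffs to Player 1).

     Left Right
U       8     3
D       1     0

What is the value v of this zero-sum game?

Row minima: U → 3, D → 0; maximin = 3.
Column maxima: Left → 8, Right → 3; minimax = 3.
Since maximin = minimax = 3, there is a saddle point and the value is 3.

3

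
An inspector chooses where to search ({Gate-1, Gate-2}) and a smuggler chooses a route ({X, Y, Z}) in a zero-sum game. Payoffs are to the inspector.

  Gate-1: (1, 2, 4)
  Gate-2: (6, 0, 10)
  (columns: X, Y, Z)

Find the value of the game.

12/7

Row minima: Gate-1 → 1, Gate-2 → 0; maximin = 1.
Column maxima: X → 6, Y → 2, Z → 10; minimax = 2.
1 ≠ 2, so there is no saddle point; optimal play is mixed.
Z is strictly dominated by X (it gives the inspector strictly more in every row), so the smuggler never plays it.
On the remaining 2×2 (Gate-1, Gate-2 vs X, Y):
Let the inspector play Gate-1 with probability p. Expected payoff against X: 1p + 6(1−p) = −5p + 6; against Y: 2p + 0(1−p) = 2p.
Setting these equal: −5p + 6 = 2p ⇒ −7p = -6 ⇒ p = 6/7, and the value is (-5)·(6/7) + 6 = 12/7.
For the smuggler: with q = P(X), equating Gate-1's and Gate-2's payoffs gives −q + 2 = 6q ⇒ q = 2/7.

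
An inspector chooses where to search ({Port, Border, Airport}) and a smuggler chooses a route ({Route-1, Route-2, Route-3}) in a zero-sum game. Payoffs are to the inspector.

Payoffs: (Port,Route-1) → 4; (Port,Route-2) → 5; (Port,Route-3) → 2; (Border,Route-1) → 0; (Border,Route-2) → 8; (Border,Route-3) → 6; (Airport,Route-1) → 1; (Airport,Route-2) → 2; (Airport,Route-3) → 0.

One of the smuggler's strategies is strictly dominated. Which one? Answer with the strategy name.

Route-1 holds the inspector's payoff strictly below Route-2 in every row: 4 < 5, 0 < 8, 1 < 2.
So Route-2 is strictly dominated for the smuggler.

Route-2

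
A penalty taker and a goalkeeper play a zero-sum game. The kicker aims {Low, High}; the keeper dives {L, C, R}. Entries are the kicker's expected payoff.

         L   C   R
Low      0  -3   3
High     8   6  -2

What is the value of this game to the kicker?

Row minima: Low → -3, High → -2; maximin = -2.
Column maxima: L → 8, C → 6, R → 3; minimax = 3.
-2 ≠ 3, so there is no saddle point; optimal play is mixed.
L is strictly dominated by C (it gives the kicker strictly more in every row), so the keeper never plays it.
On the remaining 2×2 (Low, High vs C, R):
Let the kicker play Low with probability p. Expected payoff against C: (-3)p + 6(1−p) = −9p + 6; against R: 3p + (-2)(1−p) = 5p − 2.
Setting these equal: −9p + 6 = 5p − 2 ⇒ −14p = -8 ⇒ p = 4/7, and the value is (-9)·(4/7) + 6 = 6/7.
For the keeper: with q = P(C), equating Low's and High's payoffs gives −6q + 3 = 8q − 2 ⇒ q = 5/14.

6/7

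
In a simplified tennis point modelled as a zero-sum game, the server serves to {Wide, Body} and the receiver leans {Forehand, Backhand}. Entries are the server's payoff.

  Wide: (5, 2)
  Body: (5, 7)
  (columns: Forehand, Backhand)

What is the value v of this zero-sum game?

Row minima: Wide → 2, Body → 5; maximin = 5.
Column maxima: Forehand → 5, Backhand → 7; minimax = 5.
Since maximin = minimax = 5, there is a saddle point and the value is 5.

5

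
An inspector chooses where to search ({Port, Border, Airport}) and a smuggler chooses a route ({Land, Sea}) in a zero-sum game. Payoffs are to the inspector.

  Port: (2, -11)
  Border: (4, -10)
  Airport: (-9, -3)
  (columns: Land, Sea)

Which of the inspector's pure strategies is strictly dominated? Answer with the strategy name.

Port

Border gives a strictly higher payoff than Port against every column: 4 > 2, -10 > -11.
So Port is strictly dominated and the inspector never plays it.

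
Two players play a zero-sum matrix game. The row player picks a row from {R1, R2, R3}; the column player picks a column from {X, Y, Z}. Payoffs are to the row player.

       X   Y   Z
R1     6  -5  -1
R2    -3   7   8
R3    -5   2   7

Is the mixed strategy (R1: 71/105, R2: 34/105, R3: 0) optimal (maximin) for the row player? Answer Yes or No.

Against X this mix gives (71/105)·6 + (34/105)·(-3) = 108/35.
Against Y this mix gives (71/105)·(-5) + (34/105)·7 = -39/35.
Against Z this mix gives (71/105)·(-1) + (34/105)·8 = 67/35.
The column player will play Y, holding the row player to -39/35. Shifting weight toward the row that does better against Y would raise this floor (the equalizing mix achieves 9/7 against both Y and X), so the proposed strategy is not optimal.

No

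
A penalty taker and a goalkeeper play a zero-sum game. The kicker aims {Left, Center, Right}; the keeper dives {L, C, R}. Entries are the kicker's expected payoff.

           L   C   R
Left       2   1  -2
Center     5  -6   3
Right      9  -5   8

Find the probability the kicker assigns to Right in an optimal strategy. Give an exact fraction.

Row minima: Left → -2, Center → -6, Right → -5; maximin = -2.
Column maxima: L → 9, C → 1, R → 8; minimax = 1.
-2 ≠ 1, so there is no saddle point; optimal play is mixed.
Center is strictly dominated by Right, so the kicker never plays it.
L is strictly dominated by C (it gives the kicker strictly more in every row), so the keeper never plays it.
On the remaining 2×2 (Left, Right vs C, R):
Let the kicker play Left with probability p. Expected payoff against C: 1p + (-5)(1−p) = 6p − 5; against R: (-2)p + 8(1−p) = −10p + 8.
Setting these equal: 6p − 5 = −10p + 8 ⇒ 16p = 13 ⇒ p = 13/16, and the value is (6)·(13/16) − 5 = -1/8.
For the keeper: with q = P(C), equating Left's and Right's payoffs gives 3q − 2 = −13q + 8 ⇒ q = 5/8.

3/16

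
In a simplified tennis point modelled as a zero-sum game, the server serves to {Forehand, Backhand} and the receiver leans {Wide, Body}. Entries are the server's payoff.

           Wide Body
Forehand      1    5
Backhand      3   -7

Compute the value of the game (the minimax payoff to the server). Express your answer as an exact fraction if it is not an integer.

11/7

Row minima: Forehand → 1, Backhand → -7; maximin = 1.
Column maxima: Wide → 3, Body → 5; minimax = 3.
1 ≠ 3, so there is no saddle point; optimal play is mixed.
Let the server play Forehand with probability p. Expected payoff against Wide: 1p + 3(1−p) = −2p + 3; against Body: 5p + (-7)(1−p) = 12p − 7.
Setting these equal: −2p + 3 = 12p − 7 ⇒ −14p = -10 ⇒ p = 5/7, and the value is (-2)·(5/7) + 3 = 11/7.
For the receiver: with q = P(Wide), equating Forehand's and Backhand's payoffs gives −4q + 5 = 10q − 7 ⇒ q = 6/7.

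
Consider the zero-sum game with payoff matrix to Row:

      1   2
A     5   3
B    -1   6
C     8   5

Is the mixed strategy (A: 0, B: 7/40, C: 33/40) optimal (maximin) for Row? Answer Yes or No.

No

Against 1 this mix gives (7/40)·(-1) + (33/40)·8 = 257/40.
Against 2 this mix gives (7/40)·6 + (33/40)·5 = 207/40.
Column will play 2, holding Row to 207/40. Shifting weight toward the row that does better against 2 would raise this floor (the equalizing mix achieves 53/10 against both 2 and 1), so the proposed strategy is not optimal.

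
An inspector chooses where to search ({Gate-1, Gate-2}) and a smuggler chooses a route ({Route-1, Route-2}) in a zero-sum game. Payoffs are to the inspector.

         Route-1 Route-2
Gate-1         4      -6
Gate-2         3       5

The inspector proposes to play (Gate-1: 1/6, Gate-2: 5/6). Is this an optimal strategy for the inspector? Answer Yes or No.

Yes

Against Route-1 this mix gives (1/6)·4 + (5/6)·3 = 19/6.
Against Route-2 this mix gives (1/6)·(-6) + (5/6)·5 = 19/6.
All of the smuggler's active replies (Route-1, Route-2) yield 19/6, and no column does worse for the inspector. The mix makes the smuggler indifferent and guarantees 19/6, so it is optimal.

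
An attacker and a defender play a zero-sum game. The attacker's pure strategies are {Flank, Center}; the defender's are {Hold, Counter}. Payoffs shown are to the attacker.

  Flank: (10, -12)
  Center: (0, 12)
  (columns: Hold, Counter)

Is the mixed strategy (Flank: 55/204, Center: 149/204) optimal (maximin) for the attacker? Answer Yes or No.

Against Hold this mix gives (55/204)·10 + (149/204)·0 = 275/102.
Against Counter this mix gives (55/204)·(-12) + (149/204)·12 = 94/17.
The defender will play Hold, holding the attacker to 275/102. Shifting weight toward the row that does better against Hold would raise this floor (the equalizing mix achieves 60/17 against both Hold and Counter), so the proposed strategy is not optimal.

No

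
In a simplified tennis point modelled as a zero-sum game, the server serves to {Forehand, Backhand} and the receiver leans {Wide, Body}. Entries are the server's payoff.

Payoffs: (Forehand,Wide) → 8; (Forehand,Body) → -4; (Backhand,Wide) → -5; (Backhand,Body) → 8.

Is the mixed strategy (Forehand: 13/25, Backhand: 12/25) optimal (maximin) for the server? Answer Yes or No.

Against Wide this mix gives (13/25)·8 + (12/25)·(-5) = 44/25.
Against Body this mix gives (13/25)·(-4) + (12/25)·8 = 44/25.
All of the receiver's active replies (Wide, Body) yield 44/25, and no column does worse for the server. The mix makes the receiver indifferent and guarantees 44/25, so it is optimal.

Yes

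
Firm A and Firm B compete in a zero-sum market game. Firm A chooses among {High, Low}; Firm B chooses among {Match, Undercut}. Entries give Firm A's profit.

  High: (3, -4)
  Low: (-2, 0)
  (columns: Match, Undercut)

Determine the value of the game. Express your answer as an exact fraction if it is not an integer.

Row minima: High → -4, Low → -2; maximin = -2.
Column maxima: Match → 3, Undercut → 0; minimax = 0.
-2 ≠ 0, so there is no saddle point; optimal play is mixed.
Let Firm A play High with probability p. Expected payoff against Match: 3p + (-2)(1−p) = 5p − 2; against Undercut: (-4)p + 0(1−p) = −4p.
Setting these equal: 5p − 2 = −4p ⇒ 9p = 2 ⇒ p = 2/9, and the value is (5)·(2/9) − 2 = -8/9.
For Firm B: with q = P(Match), equating High's and Low's payoffs gives 7q − 4 = −2q ⇒ q = 4/9.

-8/9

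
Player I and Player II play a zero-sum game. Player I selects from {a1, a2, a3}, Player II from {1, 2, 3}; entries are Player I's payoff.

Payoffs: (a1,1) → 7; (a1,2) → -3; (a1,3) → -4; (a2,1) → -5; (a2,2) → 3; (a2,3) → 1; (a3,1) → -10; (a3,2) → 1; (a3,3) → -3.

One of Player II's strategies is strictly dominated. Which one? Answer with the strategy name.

2

3 holds Player I's payoff strictly below 2 in every row: -4 < -3, 1 < 3, -3 < 1.
So 2 is strictly dominated for Player II.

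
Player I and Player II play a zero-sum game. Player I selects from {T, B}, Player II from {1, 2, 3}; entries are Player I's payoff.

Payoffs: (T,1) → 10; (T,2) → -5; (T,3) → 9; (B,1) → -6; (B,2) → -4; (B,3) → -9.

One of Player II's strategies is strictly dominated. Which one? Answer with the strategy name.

1

3 holds Player I's payoff strictly below 1 in every row: 9 < 10, -9 < -6.
So 1 is strictly dominated for Player II.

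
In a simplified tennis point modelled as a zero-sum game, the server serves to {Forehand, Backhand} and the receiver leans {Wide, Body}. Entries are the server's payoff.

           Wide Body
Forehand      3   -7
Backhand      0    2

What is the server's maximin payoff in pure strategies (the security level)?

0

Row minima: Forehand → -7, Backhand → 0.
The best of these is 0.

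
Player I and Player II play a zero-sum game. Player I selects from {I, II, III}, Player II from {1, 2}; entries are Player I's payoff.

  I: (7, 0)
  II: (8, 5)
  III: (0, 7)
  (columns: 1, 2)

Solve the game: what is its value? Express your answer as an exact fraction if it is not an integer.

Row minima: I → 0, II → 5, III → 0; maximin = 5.
Column maxima: 1 → 8, 2 → 7; minimax = 7.
5 ≠ 7, so there is no saddle point; optimal play is mixed.
I is strictly dominated by II, so Player I never plays it.
On the remaining 2×2 (II, III vs 1, 2):
Let Player I play II with probability p. Expected payoff against 1: 8p + 0(1−p) = 8p; against 2: 5p + 7(1−p) = −2p + 7.
Setting these equal: 8p = −2p + 7 ⇒ 10p = 7 ⇒ p = 7/10, and the value is (8)·(7/10) = 28/5.
For Player II: with q = P(1), equating II's and III's payoffs gives 3q + 5 = −7q + 7 ⇒ q = 1/5.

28/5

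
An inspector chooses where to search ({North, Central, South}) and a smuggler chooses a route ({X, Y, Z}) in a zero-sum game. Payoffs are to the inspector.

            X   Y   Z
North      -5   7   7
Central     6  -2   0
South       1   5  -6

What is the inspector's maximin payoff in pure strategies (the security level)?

-2

Row minima: North → -5, Central → -2, South → -6.
The best of these is -2.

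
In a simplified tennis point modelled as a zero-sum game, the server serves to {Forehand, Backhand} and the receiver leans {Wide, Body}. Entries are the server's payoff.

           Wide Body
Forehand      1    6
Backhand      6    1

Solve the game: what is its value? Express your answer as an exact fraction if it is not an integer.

Row minima: Forehand → 1, Backhand → 1; maximin = 1.
Column maxima: Wide → 6, Body → 6; minimax = 6.
1 ≠ 6, so there is no saddle point; optimal play is mixed.
Let the server play Forehand with probability p. Expected payoff against Wide: 1p + 6(1−p) = −5p + 6; against Body: 6p + 1(1−p) = 5p + 1.
Setting these equal: −5p + 6 = 5p + 1 ⇒ −10p = -5 ⇒ p = 1/2, and the value is (-5)·(1/2) + 6 = 7/2.
For the receiver: with q = P(Wide), equating Forehand's and Backhand's payoffs gives −5q + 6 = 5q + 1 ⇒ q = 1/2.

7/2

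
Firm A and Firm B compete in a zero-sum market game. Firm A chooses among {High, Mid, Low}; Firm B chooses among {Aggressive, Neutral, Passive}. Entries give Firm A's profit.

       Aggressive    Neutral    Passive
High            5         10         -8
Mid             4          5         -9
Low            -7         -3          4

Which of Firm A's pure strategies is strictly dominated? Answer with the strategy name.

Mid

High gives a strictly higher payoff than Mid against every column: 5 > 4, 10 > 5, -8 > -9.
So Mid is strictly dominated and Firm A never plays it.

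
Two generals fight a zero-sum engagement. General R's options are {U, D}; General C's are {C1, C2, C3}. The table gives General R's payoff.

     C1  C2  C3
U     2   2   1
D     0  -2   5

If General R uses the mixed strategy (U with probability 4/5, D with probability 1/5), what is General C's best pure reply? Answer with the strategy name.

C2

If General C plays C1, General R's expected payoff is (4/5)·2 + (1/5)·0 = 8/5.
If General C plays C2, General R's expected payoff is (4/5)·2 + (1/5)·(-2) = 6/5.
If General C plays C3, General R's expected payoff is (4/5)·1 + (1/5)·5 = 9/5.
General C minimizes General R's payoff; the smallest is 6/5, so the best response is C2.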